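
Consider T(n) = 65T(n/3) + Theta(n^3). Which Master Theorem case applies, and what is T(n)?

Master Theorem for T(n) = 65T(n/3) + O(n^3):

a = 65, b = 3, c = 3
log_b(a) = log_3(65) = 3.7997

Case 1: c = 3 < log_3(65) = 3.7997
T(n) = O(n^(log_3 65))

For T(n) = 65T(n/3) + O(n^3): log_3(65) = 3.7997. This is Case 1 of the Master Theorem (c < log_b(a), work dominated by leaves), giving O(n^(log_3 65)).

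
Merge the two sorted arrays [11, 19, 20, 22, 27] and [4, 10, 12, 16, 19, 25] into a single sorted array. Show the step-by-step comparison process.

Merging process:

Compare 11 vs 4: take 4 from right. Merged: [4]
Compare 11 vs 10: take 10 from right. Merged: [4, 10]
Compare 11 vs 12: take 11 from left. Merged: [4, 10, 11]
Compare 19 vs 12: take 12 from right. Merged: [4, 10, 11, 12]
Compare 19 vs 16: take 16 from right. Merged: [4, 10, 11, 12, 16]
Compare 19 vs 19: take 19 from left. Merged: [4, 10, 11, 12, 16, 19]
Compare 20 vs 19: take 19 from right. Merged: [4, 10, 11, 12, 16, 19, 19]
Compare 20 vs 25: take 20 from left. Merged: [4, 10, 11, 12, 16, 19, 19, 20]
Compare 22 vs 25: take 22 from left. Merged: [4, 10, 11, 12, 16, 19, 19, 20, 22]
Compare 27 vs 25: take 25 from right. Merged: [4, 10, 11, 12, 16, 19, 19, 20, 22, 25]
Append remaining from left: [27]. Merged: [4, 10, 11, 12, 16, 19, 19, 20, 22, 25, 27]

Final merged array: [4, 10, 11, 12, 16, 19, 19, 20, 22, 25, 27]
Total comparisons: 10

The merged array is [4, 10, 11, 12, 16, 19, 19, 20, 22, 25, 27], requiring 10 comparisons. The merge step runs in O(n) time where n is the total number of elements.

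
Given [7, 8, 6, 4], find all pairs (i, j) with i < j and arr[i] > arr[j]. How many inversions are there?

Finding inversions in [7, 8, 6, 4]:

(0, 2): arr[0]=7 > arr[2]=6
(0, 3): arr[0]=7 > arr[3]=4
(1, 2): arr[1]=8 > arr[2]=6
(1, 3): arr[1]=8 > arr[3]=4
(2, 3): arr[2]=6 > arr[3]=4

Total inversions: 5

The array has 5 inversion(s): (0,2), (0,3), (1,2), (1,3), (2,3). Each pair (i,j) satisfies i < j and arr[i] > arr[j].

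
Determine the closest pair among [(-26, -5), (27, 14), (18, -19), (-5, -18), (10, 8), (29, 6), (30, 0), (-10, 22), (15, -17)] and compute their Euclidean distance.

Computing all pairwise distances among 9 points:

d((-26, -5), (27, 14)) = 56.3028
d((-26, -5), (18, -19)) = 46.1736
d((-26, -5), (-5, -18)) = 24.6982
d((-26, -5), (10, 8)) = 38.2753
d((-26, -5), (29, 6)) = 56.0892
d((-26, -5), (30, 0)) = 56.2228
d((-26, -5), (-10, 22)) = 31.3847
d((-26, -5), (15, -17)) = 42.72
d((27, 14), (18, -19)) = 34.2053
d((27, 14), (-5, -18)) = 45.2548
d((27, 14), (10, 8)) = 18.0278
d((27, 14), (29, 6)) = 8.2462
d((27, 14), (30, 0)) = 14.3178
d((27, 14), (-10, 22)) = 37.855
d((27, 14), (15, -17)) = 33.2415
d((18, -19), (-5, -18)) = 23.0217
d((18, -19), (10, 8)) = 28.1603
d((18, -19), (29, 6)) = 27.313
d((18, -19), (30, 0)) = 22.4722
d((18, -19), (-10, 22)) = 49.6488
d((18, -19), (15, -17)) = 3.6056 <-- minimum
d((-5, -18), (10, 8)) = 30.0167
d((-5, -18), (29, 6)) = 41.6173
d((-5, -18), (30, 0)) = 39.3573
d((-5, -18), (-10, 22)) = 40.3113
d((-5, -18), (15, -17)) = 20.025
d((10, 8), (29, 6)) = 19.105
d((10, 8), (30, 0)) = 21.5407
d((10, 8), (-10, 22)) = 24.4131
d((10, 8), (15, -17)) = 25.4951
d((29, 6), (30, 0)) = 6.0828
d((29, 6), (-10, 22)) = 42.1545
d((29, 6), (15, -17)) = 26.9258
d((30, 0), (-10, 22)) = 45.6508
d((30, 0), (15, -17)) = 22.6716
d((-10, 22), (15, -17)) = 46.3249

Closest pair: (18, -19) and (15, -17) with distance 3.6056

The closest pair is (18, -19) and (15, -17) with Euclidean distance 3.6056. For 9 points, brute-force pairwise comparison is shown above. For large n, the divide-and-conquer algorithm (sort by x, recurse on halves, check the dividing strip) achieves O(n log n).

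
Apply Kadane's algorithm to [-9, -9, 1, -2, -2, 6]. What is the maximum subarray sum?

Using Kadane's algorithm on [-9, -9, 1, -2, -2, 6]:

Scanning through the array:
Position 1 (value -9): max_ending_here = -9, max_so_far = -9
Position 2 (value 1): max_ending_here = 1, max_so_far = 1
Position 3 (value -2): max_ending_here = -1, max_so_far = 1
Position 4 (value -2): max_ending_here = -2, max_so_far = 1
Position 5 (value 6): max_ending_here = 6, max_so_far = 6

Maximum subarray: [6]
Maximum sum: 6

The maximum subarray is [6] with sum 6. This subarray runs from index 5 to index 5.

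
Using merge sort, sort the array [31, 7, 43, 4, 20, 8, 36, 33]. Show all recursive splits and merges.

Merge sort trace:

Split: [31, 7, 43, 4, 20, 8, 36, 33] -> [31, 7, 43, 4] and [20, 8, 36, 33]
  Split: [31, 7, 43, 4] -> [31, 7] and [43, 4]
    Split: [31, 7] -> [31] and [7]
    Merge: [31] + [7] -> [7, 31]
    Split: [43, 4] -> [43] and [4]
    Merge: [43] + [4] -> [4, 43]
  Merge: [7, 31] + [4, 43] -> [4, 7, 31, 43]
  Split: [20, 8, 36, 33] -> [20, 8] and [36, 33]
    Split: [20, 8] -> [20] and [8]
    Merge: [20] + [8] -> [8, 20]
    Split: [36, 33] -> [36] and [33]
    Merge: [36] + [33] -> [33, 36]
  Merge: [8, 20] + [33, 36] -> [8, 20, 33, 36]
Merge: [4, 7, 31, 43] + [8, 20, 33, 36] -> [4, 7, 8, 20, 31, 33, 36, 43]

Final sorted array: [4, 7, 8, 20, 31, 33, 36, 43]

The merge sort proceeds by recursively splitting the array and merging sorted halves.
After all merges, the sorted array is [4, 7, 8, 20, 31, 33, 36, 43].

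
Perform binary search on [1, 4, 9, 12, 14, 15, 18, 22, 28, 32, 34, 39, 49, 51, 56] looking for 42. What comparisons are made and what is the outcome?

Binary search for 42 in [1, 4, 9, 12, 14, 15, 18, 22, 28, 32, 34, 39, 49, 51, 56]:

lo=0, hi=14, mid=7, arr[mid]=22 -> 22 < 42, search right half
lo=8, hi=14, mid=11, arr[mid]=39 -> 39 < 42, search right half
lo=12, hi=14, mid=13, arr[mid]=51 -> 51 > 42, search left half
lo=12, hi=12, mid=12, arr[mid]=49 -> 49 > 42, search left half
lo=12 > hi=11, target 42 not found

Binary search determines that 42 is not in the array after 4 comparisons. The search space was exhausted without finding the target.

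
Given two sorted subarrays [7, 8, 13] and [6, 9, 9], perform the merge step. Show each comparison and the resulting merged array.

Merging process:

Compare 7 vs 6: take 6 from right. Merged: [6]
Compare 7 vs 9: take 7 from left. Merged: [6, 7]
Compare 8 vs 9: take 8 from left. Merged: [6, 7, 8]
Compare 13 vs 9: take 9 from right. Merged: [6, 7, 8, 9]
Compare 13 vs 9: take 9 from right. Merged: [6, 7, 8, 9, 9]
Append remaining from left: [13]. Merged: [6, 7, 8, 9, 9, 13]

Final merged array: [6, 7, 8, 9, 9, 13]
Total comparisons: 5

The merged array is [6, 7, 8, 9, 9, 13], requiring 5 comparisons. The merge step runs in O(n) time where n is the total number of elements.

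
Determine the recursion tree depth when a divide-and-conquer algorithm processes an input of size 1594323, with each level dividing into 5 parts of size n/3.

For divide and conquer with division factor 3:

Problem sizes at each level:
Level 0: 1594323
Level 1: 531441
Level 2: 177147
Level 3: 59049
Level 4: 19683
Level 5: 6561
Level 6: 2187
Level 7: 729
Level 8: 243
Level 9: 81
Level 10: 27
Level 11: 9
Level 12: 3
Level 13: 1

The root is level 0 and the size-1 base case is level 13 (the tree spans levels 0 through 13, i.e. 14 levels counting the root), so the depth is the number of divisions: log_3(1594323) = 13

The recursion tree depth is log_3(1594323) = 13. At each level, the problem size is divided by 3, so it takes 13 divisions to reduce to a base case of size 1. The algorithm makes 5 recursive calls at each level.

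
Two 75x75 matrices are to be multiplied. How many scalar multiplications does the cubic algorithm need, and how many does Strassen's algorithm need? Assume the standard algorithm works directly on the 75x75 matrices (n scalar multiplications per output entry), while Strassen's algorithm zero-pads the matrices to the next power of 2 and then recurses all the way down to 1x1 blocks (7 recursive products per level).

Matrix multiplication for 75x75 matrices:

Strassen's algorithm requires power-of-2 dimensions. Pad 75x75 to 128x128 (next power of 2).

Standard algorithm: 75^3 = 421875 multiplications
Strassen's algorithm: 7^(log2(128)) = 7^7 = 823543 multiplications
Difference: 421875 - 823543 = -401668 (Strassen uses MORE here due to padding overhead — for small or just-over-power-of-2 n, padding can outweigh the per-level savings)

Standard: 421875 multiplications (75^3). Strassen: 823543 multiplications (7^7, after padding to 128x128). Strassen reduces 8 recursive multiplications to 7 at each level.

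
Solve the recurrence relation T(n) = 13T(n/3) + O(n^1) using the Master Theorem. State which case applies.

Master Theorem for T(n) = 13T(n/3) + O(n^1):

a = 13, b = 3, c = 1
log_b(a) = log_3(13) = 2.3347

Case 1: c = 1 < log_3(13) = 2.3347
T(n) = O(n^(log_3 13))

For T(n) = 13T(n/3) + O(n^1): log_3(13) = 2.3347. This is Case 1 of the Master Theorem (c < log_b(a), work dominated by leaves), giving O(n^(log_3 13)).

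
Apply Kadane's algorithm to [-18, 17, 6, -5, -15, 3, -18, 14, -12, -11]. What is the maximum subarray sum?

Using Kadane's algorithm on [-18, 17, 6, -5, -15, 3, -18, 14, -12, -11]:

Scanning through the array:
Position 1 (value 17): max_ending_here = 17, max_so_far = 17
Position 2 (value 6): max_ending_here = 23, max_so_far = 23
Position 3 (value -5): max_ending_here = 18, max_so_far = 23
Position 4 (value -15): max_ending_here = 3, max_so_far = 23
Position 5 (value 3): max_ending_here = 6, max_so_far = 23
Position 6 (value -18): max_ending_here = -12, max_so_far = 23
Position 7 (value 14): max_ending_here = 14, max_so_far = 23
Position 8 (value -12): max_ending_here = 2, max_so_far = 23
Position 9 (value -11): max_ending_here = -9, max_so_far = 23

Maximum subarray: [17, 6]
Maximum sum: 23

The maximum subarray is [17, 6] with sum 23. This subarray runs from index 1 to index 2.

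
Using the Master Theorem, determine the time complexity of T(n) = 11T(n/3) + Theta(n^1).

Master Theorem for T(n) = 11T(n/3) + O(n^1):

a = 11, b = 3, c = 1
log_b(a) = log_3(11) = 2.1827

Case 1: c = 1 < log_3(11) = 2.1827
T(n) = O(n^(log_3 11))

For T(n) = 11T(n/3) + O(n^1): log_3(11) = 2.1827. This is Case 1 of the Master Theorem (c < log_b(a), work dominated by leaves), giving O(n^(log_3 11)).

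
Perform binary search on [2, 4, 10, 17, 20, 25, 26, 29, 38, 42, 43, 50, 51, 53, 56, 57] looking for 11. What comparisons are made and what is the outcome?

Binary search for 11 in [2, 4, 10, 17, 20, 25, 26, 29, 38, 42, 43, 50, 51, 53, 56, 57]:

lo=0, hi=15, mid=7, arr[mid]=29 -> 29 > 11, search left half
lo=0, hi=6, mid=3, arr[mid]=17 -> 17 > 11, search left half
lo=0, hi=2, mid=1, arr[mid]=4 -> 4 < 11, search right half
lo=2, hi=2, mid=2, arr[mid]=10 -> 10 < 11, search right half
lo=3 > hi=2, target 11 not found

Binary search determines that 11 is not in the array after 4 comparisons. The search space was exhausted without finding the target.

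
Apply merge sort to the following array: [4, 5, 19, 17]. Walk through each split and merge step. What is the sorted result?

Merge sort trace:

Split: [4, 5, 19, 17] -> [4, 5] and [19, 17]
  Split: [4, 5] -> [4] and [5]
  Merge: [4] + [5] -> [4, 5]
  Split: [19, 17] -> [19] and [17]
  Merge: [19] + [17] -> [17, 19]
Merge: [4, 5] + [17, 19] -> [4, 5, 17, 19]

Final sorted array: [4, 5, 17, 19]

The merge sort proceeds by recursively splitting the array and merging sorted halves.
After all merges, the sorted array is [4, 5, 17, 19].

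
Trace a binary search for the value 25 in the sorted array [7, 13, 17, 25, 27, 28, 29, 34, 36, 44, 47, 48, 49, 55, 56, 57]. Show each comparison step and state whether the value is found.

Binary search for 25 in [7, 13, 17, 25, 27, 28, 29, 34, 36, 44, 47, 48, 49, 55, 56, 57]:

lo=0, hi=15, mid=7, arr[mid]=34 -> 34 > 25, search left half
lo=0, hi=6, mid=3, arr[mid]=25 -> Found target at index 3!

Binary search finds 25 at index 3 after 2 comparisons. The search repeatedly halves the search space by comparing with the middle element.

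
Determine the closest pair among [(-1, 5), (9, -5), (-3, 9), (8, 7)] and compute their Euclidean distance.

Computing all pairwise distances among 4 points:

d((-1, 5), (9, -5)) = 14.1421
d((-1, 5), (-3, 9)) = 4.4721 <-- minimum
d((-1, 5), (8, 7)) = 9.2195
d((9, -5), (-3, 9)) = 18.4391
d((9, -5), (8, 7)) = 12.0416
d((-3, 9), (8, 7)) = 11.1803

Closest pair: (-1, 5) and (-3, 9) with distance 4.4721

The closest pair is (-1, 5) and (-3, 9) with Euclidean distance 4.4721. For 4 points, brute-force pairwise comparison is shown above. For large n, the divide-and-conquer algorithm (sort by x, recurse on halves, check the dividing strip) achieves O(n log n).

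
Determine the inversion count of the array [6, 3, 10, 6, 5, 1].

Finding inversions in [6, 3, 10, 6, 5, 1]:

(0, 1): arr[0]=6 > arr[1]=3
(0, 4): arr[0]=6 > arr[4]=5
(0, 5): arr[0]=6 > arr[5]=1
(1, 5): arr[1]=3 > arr[5]=1
(2, 3): arr[2]=10 > arr[3]=6
(2, 4): arr[2]=10 > arr[4]=5
(2, 5): arr[2]=10 > arr[5]=1
(3, 4): arr[3]=6 > arr[4]=5
(3, 5): arr[3]=6 > arr[5]=1
(4, 5): arr[4]=5 > arr[5]=1

Total inversions: 10

The array has 10 inversion(s): (0,1), (0,4), (0,5), (1,5), (2,3), (2,4), (2,5), (3,4), (3,5), (4,5). Each pair (i,j) satisfies i < j and arr[i] > arr[j].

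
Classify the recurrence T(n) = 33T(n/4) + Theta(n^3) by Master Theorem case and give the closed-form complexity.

Master Theorem for T(n) = 33T(n/4) + O(n^3):

a = 33, b = 4, c = 3
log_b(a) = log_4(33) = 2.5222

Case 3: c = 3 > log_4(33) = 2.5222
T(n) = O(n^3) = O(n^3)

For T(n) = 33T(n/4) + O(n^3): log_4(33) = 2.5222. This is Case 3 of the Master Theorem (c > log_b(a), work dominated by root), giving O(n^3).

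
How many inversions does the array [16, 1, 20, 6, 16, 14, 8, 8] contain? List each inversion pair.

Finding inversions in [16, 1, 20, 6, 16, 14, 8, 8]:

(0, 1): arr[0]=16 > arr[1]=1
(0, 3): arr[0]=16 > arr[3]=6
(0, 5): arr[0]=16 > arr[5]=14
(0, 6): arr[0]=16 > arr[6]=8
(0, 7): arr[0]=16 > arr[7]=8
(2, 3): arr[2]=20 > arr[3]=6
(2, 4): arr[2]=20 > arr[4]=16
(2, 5): arr[2]=20 > arr[5]=14
(2, 6): arr[2]=20 > arr[6]=8
(2, 7): arr[2]=20 > arr[7]=8
(4, 5): arr[4]=16 > arr[5]=14
(4, 6): arr[4]=16 > arr[6]=8
(4, 7): arr[4]=16 > arr[7]=8
(5, 6): arr[5]=14 > arr[6]=8
(5, 7): arr[5]=14 > arr[7]=8

Total inversions: 15

The array has 15 inversion(s): (0,1), (0,3), (0,5), (0,6), (0,7), (2,3), (2,4), (2,5), (2,6), (2,7), (4,5), (4,6), (4,7), (5,6), (5,7). Each pair (i,j) satisfies i < j and arr[i] > arr[j].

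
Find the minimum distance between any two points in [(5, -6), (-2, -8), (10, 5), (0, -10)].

Computing all pairwise distances among 4 points:

d((5, -6), (-2, -8)) = 7.2801
d((5, -6), (10, 5)) = 12.083
d((5, -6), (0, -10)) = 6.4031
d((-2, -8), (10, 5)) = 17.6918
d((-2, -8), (0, -10)) = 2.8284 <-- minimum
d((10, 5), (0, -10)) = 18.0278

Closest pair: (-2, -8) and (0, -10) with distance 2.8284

The closest pair is (-2, -8) and (0, -10) with Euclidean distance 2.8284. For 4 points, brute-force pairwise comparison is shown above. For large n, the divide-and-conquer algorithm (sort by x, recurse on halves, check the dividing strip) achieves O(n log n).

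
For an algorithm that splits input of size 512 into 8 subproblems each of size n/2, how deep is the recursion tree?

For divide and conquer with division factor 2:

Problem sizes at each level:
Level 0: 512
Level 1: 256
Level 2: 128
Level 3: 64
Level 4: 32
Level 5: 16
Level 6: 8
Level 7: 4
Level 8: 2
Level 9: 1

The root is level 0 and the size-1 base case is level 9 (the tree spans levels 0 through 9, i.e. 10 levels counting the root), so the depth is the number of divisions: log_2(512) = 9

The recursion tree depth is log_2(512) = 9. At each level, the problem size is divided by 2, so it takes 9 divisions to reduce to a base case of size 1. The algorithm makes 8 recursive calls at each level.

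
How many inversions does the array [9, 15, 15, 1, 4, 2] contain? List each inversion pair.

Finding inversions in [9, 15, 15, 1, 4, 2]:

(0, 3): arr[0]=9 > arr[3]=1
(0, 4): arr[0]=9 > arr[4]=4
(0, 5): arr[0]=9 > arr[5]=2
(1, 3): arr[1]=15 > arr[3]=1
(1, 4): arr[1]=15 > arr[4]=4
(1, 5): arr[1]=15 > arr[5]=2
(2, 3): arr[2]=15 > arr[3]=1
(2, 4): arr[2]=15 > arr[4]=4
(2, 5): arr[2]=15 > arr[5]=2
(4, 5): arr[4]=4 > arr[5]=2

Total inversions: 10

The array has 10 inversion(s): (0,3), (0,4), (0,5), (1,3), (1,4), (1,5), (2,3), (2,4), (2,5), (4,5). Each pair (i,j) satisfies i < j and arr[i] > arr[j].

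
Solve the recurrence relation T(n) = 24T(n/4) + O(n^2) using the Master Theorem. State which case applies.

Master Theorem for T(n) = 24T(n/4) + O(n^2):

a = 24, b = 4, c = 2
log_b(a) = log_4(24) = 2.2925

Case 1: c = 2 < log_4(24) = 2.2925
T(n) = O(n^(log_4 24))

For T(n) = 24T(n/4) + O(n^2): log_4(24) = 2.2925. This is Case 1 of the Master Theorem (c < log_b(a), work dominated by leaves), giving O(n^(log_4 24)).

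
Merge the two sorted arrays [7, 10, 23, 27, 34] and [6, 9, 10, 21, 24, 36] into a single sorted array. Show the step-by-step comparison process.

Merging process:

Compare 7 vs 6: take 6 from right. Merged: [6]
Compare 7 vs 9: take 7 from left. Merged: [6, 7]
Compare 10 vs 9: take 9 from right. Merged: [6, 7, 9]
Compare 10 vs 10: take 10 from left. Merged: [6, 7, 9, 10]
Compare 23 vs 10: take 10 from right. Merged: [6, 7, 9, 10, 10]
Compare 23 vs 21: take 21 from right. Merged: [6, 7, 9, 10, 10, 21]
Compare 23 vs 24: take 23 from left. Merged: [6, 7, 9, 10, 10, 21, 23]
Compare 27 vs 24: take 24 from right. Merged: [6, 7, 9, 10, 10, 21, 23, 24]
Compare 27 vs 36: take 27 from left. Merged: [6, 7, 9, 10, 10, 21, 23, 24, 27]
Compare 34 vs 36: take 34 from left. Merged: [6, 7, 9, 10, 10, 21, 23, 24, 27, 34]
Append remaining from right: [36]. Merged: [6, 7, 9, 10, 10, 21, 23, 24, 27, 34, 36]

Final merged array: [6, 7, 9, 10, 10, 21, 23, 24, 27, 34, 36]
Total comparisons: 10

The merged array is [6, 7, 9, 10, 10, 21, 23, 24, 27, 34, 36], requiring 10 comparisons. The merge step runs in O(n) time where n is the total number of elements.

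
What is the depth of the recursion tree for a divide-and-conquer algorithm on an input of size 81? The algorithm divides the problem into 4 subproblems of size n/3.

For divide and conquer with division factor 3:

Problem sizes at each level:
Level 0: 81
Level 1: 27
Level 2: 9
Level 3: 3
Level 4: 1

The root is level 0 and the size-1 base case is level 4 (the tree spans levels 0 through 4, i.e. 5 levels counting the root), so the depth is the number of divisions: log_3(81) = 4

The recursion tree depth is log_3(81) = 4. At each level, the problem size is divided by 3, so it takes 4 divisions to reduce to a base case of size 1. The algorithm makes 4 recursive calls at each level.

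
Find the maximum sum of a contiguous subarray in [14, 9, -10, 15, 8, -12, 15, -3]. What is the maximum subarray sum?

Using Kadane's algorithm on [14, 9, -10, 15, 8, -12, 15, -3]:

Scanning through the array:
Position 1 (value 9): max_ending_here = 23, max_so_far = 23
Position 2 (value -10): max_ending_here = 13, max_so_far = 23
Position 3 (value 15): max_ending_here = 28, max_so_far = 28
Position 4 (value 8): max_ending_here = 36, max_so_far = 36
Position 5 (value -12): max_ending_here = 24, max_so_far = 36
Position 6 (value 15): max_ending_here = 39, max_so_far = 39
Position 7 (value -3): max_ending_here = 36, max_so_far = 39

Maximum subarray: [14, 9, -10, 15, 8, -12, 15]
Maximum sum: 39

The maximum subarray is [14, 9, -10, 15, 8, -12, 15] with sum 39. This subarray runs from index 0 to index 6.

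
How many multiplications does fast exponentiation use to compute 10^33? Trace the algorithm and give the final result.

Computing 10^33 by squaring (build up from 10^1; each line after the first costs one multiplication):

10^1 = 10
10^2 = (10^1)^2 = 10^2 = 100
10^4 = (10^2)^2 = 100^2 = 10000
10^8 = (10^4)^2 = 10000^2 = 100000000
10^16 = (10^8)^2 = 100000000^2 = 10000000000000000
10^32 = (10^16)^2 = 10000000000000000^2 = 100000000000000000000000000000000
10^33 = 10 * 10^32 = 10 * 100000000000000000000000000000000 = 1000000000000000000000000000000000

Result: 1000000000000000000000000000000000
Multiplications needed: 6 (6 lines after 10^1)

10^33 = 1000000000000000000000000000000000. Using exponentiation by squaring, this requires 6 multiplications. The key idea: if the exponent is even, square the half-power; if odd, multiply by the base once.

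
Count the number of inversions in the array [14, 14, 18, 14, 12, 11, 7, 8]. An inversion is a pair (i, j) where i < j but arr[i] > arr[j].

Finding inversions in [14, 14, 18, 14, 12, 11, 7, 8]:

(0, 4): arr[0]=14 > arr[4]=12
(0, 5): arr[0]=14 > arr[5]=11
(0, 6): arr[0]=14 > arr[6]=7
(0, 7): arr[0]=14 > arr[7]=8
(1, 4): arr[1]=14 > arr[4]=12
(1, 5): arr[1]=14 > arr[5]=11
(1, 6): arr[1]=14 > arr[6]=7
(1, 7): arr[1]=14 > arr[7]=8
(2, 3): arr[2]=18 > arr[3]=14
(2, 4): arr[2]=18 > arr[4]=12
(2, 5): arr[2]=18 > arr[5]=11
(2, 6): arr[2]=18 > arr[6]=7
(2, 7): arr[2]=18 > arr[7]=8
(3, 4): arr[3]=14 > arr[4]=12
(3, 5): arr[3]=14 > arr[5]=11
(3, 6): arr[3]=14 > arr[6]=7
(3, 7): arr[3]=14 > arr[7]=8
(4, 5): arr[4]=12 > arr[5]=11
(4, 6): arr[4]=12 > arr[6]=7
(4, 7): arr[4]=12 > arr[7]=8
(5, 6): arr[5]=11 > arr[6]=7
(5, 7): arr[5]=11 > arr[7]=8

Total inversions: 22

The array has 22 inversion(s): (0,4), (0,5), (0,6), (0,7), (1,4), (1,5), (1,6), (1,7), (2,3), (2,4), (2,5), (2,6), (2,7), (3,4), (3,5), (3,6), (3,7), (4,5), (4,6), (4,7), (5,6), (5,7). Each pair (i,j) satisfies i < j and arr[i] > arr[j].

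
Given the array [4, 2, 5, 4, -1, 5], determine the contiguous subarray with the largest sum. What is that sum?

Using Kadane's algorithm on [4, 2, 5, 4, -1, 5]:

Scanning through the array:
Position 1 (value 2): max_ending_here = 6, max_so_far = 6
Position 2 (value 5): max_ending_here = 11, max_so_far = 11
Position 3 (value 4): max_ending_here = 15, max_so_far = 15
Position 4 (value -1): max_ending_here = 14, max_so_far = 15
Position 5 (value 5): max_ending_here = 19, max_so_far = 19

Maximum subarray: [4, 2, 5, 4, -1, 5]
Maximum sum: 19

The maximum subarray is [4, 2, 5, 4, -1, 5] with sum 19. This subarray runs from index 0 to index 5.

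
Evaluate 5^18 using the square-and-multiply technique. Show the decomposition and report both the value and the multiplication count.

Computing 5^18 by squaring (build up from 5^1; each line after the first costs one multiplication):

5^1 = 5
5^2 = (5^1)^2 = 5^2 = 25
5^4 = (5^2)^2 = 25^2 = 625
5^8 = (5^4)^2 = 625^2 = 390625
5^9 = 5 * 5^8 = 5 * 390625 = 1953125
5^18 = (5^9)^2 = 1953125^2 = 3814697265625

Result: 3814697265625
Multiplications needed: 5 (5 lines after 5^1)

5^18 = 3814697265625. Using exponentiation by squaring, this requires 5 multiplications. The key idea: if the exponent is even, square the half-power; if odd, multiply by the base once.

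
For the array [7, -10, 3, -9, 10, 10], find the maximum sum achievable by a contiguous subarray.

Using Kadane's algorithm on [7, -10, 3, -9, 10, 10]:

Scanning through the array:
Position 1 (value -10): max_ending_here = -3, max_so_far = 7
Position 2 (value 3): max_ending_here = 3, max_so_far = 7
Position 3 (value -9): max_ending_here = -6, max_so_far = 7
Position 4 (value 10): max_ending_here = 10, max_so_far = 10
Position 5 (value 10): max_ending_here = 20, max_so_far = 20

Maximum subarray: [10, 10]
Maximum sum: 20

The maximum subarray is [10, 10] with sum 20. This subarray runs from index 4 to index 5.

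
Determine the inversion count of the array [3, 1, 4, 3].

Finding inversions in [3, 1, 4, 3]:

(0, 1): arr[0]=3 > arr[1]=1
(2, 3): arr[2]=4 > arr[3]=3

Total inversions: 2

The array has 2 inversion(s): (0,1), (2,3). Each pair (i,j) satisfies i < j and arr[i] > arr[j].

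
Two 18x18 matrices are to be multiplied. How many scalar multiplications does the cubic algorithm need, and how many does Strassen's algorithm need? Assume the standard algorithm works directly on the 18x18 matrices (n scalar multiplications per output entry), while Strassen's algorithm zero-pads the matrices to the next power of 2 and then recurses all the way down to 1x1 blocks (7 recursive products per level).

Matrix multiplication for 18x18 matrices:

Strassen's algorithm requires power-of-2 dimensions. Pad 18x18 to 32x32 (next power of 2).

Standard algorithm: 18^3 = 5832 multiplications
Strassen's algorithm: 7^(log2(32)) = 7^5 = 16807 multiplications
Difference: 5832 - 16807 = -10975 (Strassen uses MORE here due to padding overhead — for small or just-over-power-of-2 n, padding can outweigh the per-level savings)

Standard: 5832 multiplications (18^3). Strassen: 16807 multiplications (7^5, after padding to 32x32). Strassen reduces 8 recursive multiplications to 7 at each level.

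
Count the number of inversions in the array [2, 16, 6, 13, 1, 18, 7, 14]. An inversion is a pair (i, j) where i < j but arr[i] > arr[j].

Finding inversions in [2, 16, 6, 13, 1, 18, 7, 14]:

(0, 4): arr[0]=2 > arr[4]=1
(1, 2): arr[1]=16 > arr[2]=6
(1, 3): arr[1]=16 > arr[3]=13
(1, 4): arr[1]=16 > arr[4]=1
(1, 6): arr[1]=16 > arr[6]=7
(1, 7): arr[1]=16 > arr[7]=14
(2, 4): arr[2]=6 > arr[4]=1
(3, 4): arr[3]=13 > arr[4]=1
(3, 6): arr[3]=13 > arr[6]=7
(5, 6): arr[5]=18 > arr[6]=7
(5, 7): arr[5]=18 > arr[7]=14

Total inversions: 11

The array has 11 inversion(s): (0,4), (1,2), (1,3), (1,4), (1,6), (1,7), (2,4), (3,4), (3,6), (5,6), (5,7). Each pair (i,j) satisfies i < j and arr[i] > arr[j].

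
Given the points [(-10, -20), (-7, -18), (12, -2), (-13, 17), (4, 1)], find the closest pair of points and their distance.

Computing all pairwise distances among 5 points:

d((-10, -20), (-7, -18)) = 3.6056 <-- minimum
d((-10, -20), (12, -2)) = 28.4253
d((-10, -20), (-13, 17)) = 37.1214
d((-10, -20), (4, 1)) = 25.2389
d((-7, -18), (12, -2)) = 24.8395
d((-7, -18), (-13, 17)) = 35.5106
d((-7, -18), (4, 1)) = 21.9545
d((12, -2), (-13, 17)) = 31.4006
d((12, -2), (4, 1)) = 8.544
d((-13, 17), (4, 1)) = 23.3452

Closest pair: (-10, -20) and (-7, -18) with distance 3.6056

The closest pair is (-10, -20) and (-7, -18) with Euclidean distance 3.6056. For 5 points, brute-force pairwise comparison is shown above. For large n, the divide-and-conquer algorithm (sort by x, recurse on halves, check the dividing strip) achieves O(n log n).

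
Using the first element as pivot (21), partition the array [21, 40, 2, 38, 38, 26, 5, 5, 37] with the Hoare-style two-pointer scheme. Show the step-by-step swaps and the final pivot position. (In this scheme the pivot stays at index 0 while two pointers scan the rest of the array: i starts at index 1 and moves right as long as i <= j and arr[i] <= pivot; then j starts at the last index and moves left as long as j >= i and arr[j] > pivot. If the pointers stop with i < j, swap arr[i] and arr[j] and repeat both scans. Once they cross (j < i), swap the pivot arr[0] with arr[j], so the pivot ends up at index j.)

Hoare-style two-pointer partition with pivot = 21:

Initial array: [21, 40, 2, 38, 38, 26, 5, 5, 37]

Pointers start at i = 1, j = 8.
i stops at index 1 (arr[1]=40 > 21), j stops at index 7 (arr[7]=5 <= 21): swap arr[1] and arr[7], array becomes [21, 5, 2, 38, 38, 26, 5, 40, 37]
i stops at index 3 (arr[3]=38 > 21), j stops at index 6 (arr[6]=5 <= 21): swap arr[3] and arr[6], array becomes [21, 5, 2, 5, 38, 26, 38, 40, 37]
i ends at 4, j ends at 3: the pointers have crossed (j < i), so scanning stops.

Swap pivot arr[0] with arr[3] to place pivot at position 3: [5, 5, 2, 21, 38, 26, 38, 40, 37]
Pivot position: 3

After partitioning with pivot 21, the array becomes [5, 5, 2, 21, 38, 26, 38, 40, 37]. The pivot is placed at index 3. All elements to the left of the pivot are <= 21, and all elements to the right are > 21.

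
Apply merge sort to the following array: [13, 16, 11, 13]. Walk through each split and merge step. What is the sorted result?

Merge sort trace:

Split: [13, 16, 11, 13] -> [13, 16] and [11, 13]
  Split: [13, 16] -> [13] and [16]
  Merge: [13] + [16] -> [13, 16]
  Split: [11, 13] -> [11] and [13]
  Merge: [11] + [13] -> [11, 13]
Merge: [13, 16] + [11, 13] -> [11, 13, 13, 16]

Final sorted array: [11, 13, 13, 16]

The merge sort proceeds by recursively splitting the array and merging sorted halves.
After all merges, the sorted array is [11, 13, 13, 16].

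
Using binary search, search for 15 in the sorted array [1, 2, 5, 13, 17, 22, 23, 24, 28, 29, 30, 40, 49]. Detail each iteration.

Binary search for 15 in [1, 2, 5, 13, 17, 22, 23, 24, 28, 29, 30, 40, 49]:

lo=0, hi=12, mid=6, arr[mid]=23 -> 23 > 15, search left half
lo=0, hi=5, mid=2, arr[mid]=5 -> 5 < 15, search right half
lo=3, hi=5, mid=4, arr[mid]=17 -> 17 > 15, search left half
lo=3, hi=3, mid=3, arr[mid]=13 -> 13 < 15, search right half
lo=4 > hi=3, target 15 not found

Binary search determines that 15 is not in the array after 4 comparisons. The search space was exhausted without finding the target.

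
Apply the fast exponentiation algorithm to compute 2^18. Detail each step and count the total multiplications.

Computing 2^18 by squaring (build up from 2^1; each line after the first costs one multiplication):

2^1 = 2
2^2 = (2^1)^2 = 2^2 = 4
2^4 = (2^2)^2 = 4^2 = 16
2^8 = (2^4)^2 = 16^2 = 256
2^9 = 2 * 2^8 = 2 * 256 = 512
2^18 = (2^9)^2 = 512^2 = 262144

Result: 262144
Multiplications needed: 5 (5 lines after 2^1)

2^18 = 262144. Using exponentiation by squaring, this requires 5 multiplications. The key idea: if the exponent is even, square the half-power; if odd, multiply by the base once.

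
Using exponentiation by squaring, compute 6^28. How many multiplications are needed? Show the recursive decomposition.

Computing 6^28 by squaring (build up from 6^1; each line after the first costs one multiplication):

6^1 = 6
6^2 = (6^1)^2 = 6^2 = 36
6^3 = 6 * 6^2 = 6 * 36 = 216
6^6 = (6^3)^2 = 216^2 = 46656
6^7 = 6 * 6^6 = 6 * 46656 = 279936
6^14 = (6^7)^2 = 279936^2 = 78364164096
6^28 = (6^14)^2 = 78364164096^2 = 6140942214464815497216

Result: 6140942214464815497216
Multiplications needed: 6 (6 lines after 6^1)

6^28 = 6140942214464815497216. Using exponentiation by squaring, this requires 6 multiplications. The key idea: if the exponent is even, square the half-power; if odd, multiply by the base once.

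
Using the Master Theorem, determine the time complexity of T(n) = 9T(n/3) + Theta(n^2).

Master Theorem for T(n) = 9T(n/3) + O(n^2):

a = 9, b = 3, c = 2
log_b(a) = log_3(9) = 2.0000

Case 2: c = 2 = log_3(9) = 2.0000
T(n) = O(n^2 log n) = O(n^2 log n)

For T(n) = 9T(n/3) + O(n^2): log_3(9) = 2.0000. This is Case 2 of the Master Theorem (c = log_b(a), equal work at all levels), giving O(n^2 log n).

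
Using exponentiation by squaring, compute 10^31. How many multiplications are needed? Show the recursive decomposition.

Computing 10^31 by squaring (build up from 10^1; each line after the first costs one multiplication):

10^1 = 10
10^2 = (10^1)^2 = 10^2 = 100
10^3 = 10 * 10^2 = 10 * 100 = 1000
10^6 = (10^3)^2 = 1000^2 = 1000000
10^7 = 10 * 10^6 = 10 * 1000000 = 10000000
10^14 = (10^7)^2 = 10000000^2 = 100000000000000
10^15 = 10 * 10^14 = 10 * 100000000000000 = 1000000000000000
10^30 = (10^15)^2 = 1000000000000000^2 = 1000000000000000000000000000000
10^31 = 10 * 10^30 = 10 * 1000000000000000000000000000000 = 10000000000000000000000000000000

Result: 10000000000000000000000000000000
Multiplications needed: 8 (8 lines after 10^1)

10^31 = 10000000000000000000000000000000. Using exponentiation by squaring, this requires 8 multiplications. The key idea: if the exponent is even, square the half-power; if odd, multiply by the base once.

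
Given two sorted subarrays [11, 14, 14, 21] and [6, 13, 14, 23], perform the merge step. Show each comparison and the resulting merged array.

Merging process:

Compare 11 vs 6: take 6 from right. Merged: [6]
Compare 11 vs 13: take 11 from left. Merged: [6, 11]
Compare 14 vs 13: take 13 from right. Merged: [6, 11, 13]
Compare 14 vs 14: take 14 from left. Merged: [6, 11, 13, 14]
Compare 14 vs 14: take 14 from left. Merged: [6, 11, 13, 14, 14]
Compare 21 vs 14: take 14 from right. Merged: [6, 11, 13, 14, 14, 14]
Compare 21 vs 23: take 21 from left. Merged: [6, 11, 13, 14, 14, 14, 21]
Append remaining from right: [23]. Merged: [6, 11, 13, 14, 14, 14, 21, 23]

Final merged array: [6, 11, 13, 14, 14, 14, 21, 23]
Total comparisons: 7

The merged array is [6, 11, 13, 14, 14, 14, 21, 23], requiring 7 comparisons. The merge step runs in O(n) time where n is the total number of elements.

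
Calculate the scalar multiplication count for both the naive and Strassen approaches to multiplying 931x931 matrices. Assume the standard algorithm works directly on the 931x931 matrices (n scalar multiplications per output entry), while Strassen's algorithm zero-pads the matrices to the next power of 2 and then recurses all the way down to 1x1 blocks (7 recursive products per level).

Matrix multiplication for 931x931 matrices:

Strassen's algorithm requires power-of-2 dimensions. Pad 931x931 to 1024x1024 (next power of 2).

Standard algorithm: 931^3 = 806954491 multiplications
Strassen's algorithm: 7^(log2(1024)) = 7^10 = 282475249 multiplications
Savings: 806954491 - 282475249 = 524479242 multiplications

Standard: 806954491 multiplications (931^3). Strassen: 282475249 multiplications (7^10, after padding to 1024x1024). Strassen reduces 8 recursive multiplications to 7 at each level.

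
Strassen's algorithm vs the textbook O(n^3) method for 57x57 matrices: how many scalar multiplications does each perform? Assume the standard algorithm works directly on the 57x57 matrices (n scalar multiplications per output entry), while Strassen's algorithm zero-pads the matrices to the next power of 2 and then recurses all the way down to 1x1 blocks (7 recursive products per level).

Matrix multiplication for 57x57 matrices:

Strassen's algorithm requires power-of-2 dimensions. Pad 57x57 to 64x64 (next power of 2).

Standard algorithm: 57^3 = 185193 multiplications
Strassen's algorithm: 7^(log2(64)) = 7^6 = 117649 multiplications
Savings: 185193 - 117649 = 67544 multiplications

Standard: 185193 multiplications (57^3). Strassen: 117649 multiplications (7^6, after padding to 64x64). Strassen reduces 8 recursive multiplications to 7 at each level.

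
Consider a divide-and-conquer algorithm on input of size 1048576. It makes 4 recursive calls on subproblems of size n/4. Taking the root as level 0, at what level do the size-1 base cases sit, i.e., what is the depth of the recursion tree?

For divide and conquer with division factor 4:

Problem sizes at each level:
Level 0: 1048576
Level 1: 262144
Level 2: 65536
Level 3: 16384
Level 4: 4096
Level 5: 1024
Level 6: 256
Level 7: 64
Level 8: 16
Level 9: 4
Level 10: 1

The root is level 0 and the size-1 base case is level 10 (the tree spans levels 0 through 10, i.e. 11 levels counting the root), so the depth is the number of divisions: log_4(1048576) = 10

The recursion tree depth is log_4(1048576) = 10. At each level, the problem size is divided by 4, so it takes 10 divisions to reduce to a base case of size 1. The algorithm makes 4 recursive calls at each level.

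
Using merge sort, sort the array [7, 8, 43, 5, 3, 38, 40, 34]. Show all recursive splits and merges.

Merge sort trace:

Split: [7, 8, 43, 5, 3, 38, 40, 34] -> [7, 8, 43, 5] and [3, 38, 40, 34]
  Split: [7, 8, 43, 5] -> [7, 8] and [43, 5]
    Split: [7, 8] -> [7] and [8]
    Merge: [7] + [8] -> [7, 8]
    Split: [43, 5] -> [43] and [5]
    Merge: [43] + [5] -> [5, 43]
  Merge: [7, 8] + [5, 43] -> [5, 7, 8, 43]
  Split: [3, 38, 40, 34] -> [3, 38] and [40, 34]
    Split: [3, 38] -> [3] and [38]
    Merge: [3] + [38] -> [3, 38]
    Split: [40, 34] -> [40] and [34]
    Merge: [40] + [34] -> [34, 40]
  Merge: [3, 38] + [34, 40] -> [3, 34, 38, 40]
Merge: [5, 7, 8, 43] + [3, 34, 38, 40] -> [3, 5, 7, 8, 34, 38, 40, 43]

Final sorted array: [3, 5, 7, 8, 34, 38, 40, 43]

The merge sort proceeds by recursively splitting the array and merging sorted halves.
After all merges, the sorted array is [3, 5, 7, 8, 34, 38, 40, 43].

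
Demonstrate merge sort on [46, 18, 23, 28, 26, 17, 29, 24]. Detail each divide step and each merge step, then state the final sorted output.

Merge sort trace:

Split: [46, 18, 23, 28, 26, 17, 29, 24] -> [46, 18, 23, 28] and [26, 17, 29, 24]
  Split: [46, 18, 23, 28] -> [46, 18] and [23, 28]
    Split: [46, 18] -> [46] and [18]
    Merge: [46] + [18] -> [18, 46]
    Split: [23, 28] -> [23] and [28]
    Merge: [23] + [28] -> [23, 28]
  Merge: [18, 46] + [23, 28] -> [18, 23, 28, 46]
  Split: [26, 17, 29, 24] -> [26, 17] and [29, 24]
    Split: [26, 17] -> [26] and [17]
    Merge: [26] + [17] -> [17, 26]
    Split: [29, 24] -> [29] and [24]
    Merge: [29] + [24] -> [24, 29]
  Merge: [17, 26] + [24, 29] -> [17, 24, 26, 29]
Merge: [18, 23, 28, 46] + [17, 24, 26, 29] -> [17, 18, 23, 24, 26, 28, 29, 46]

Final sorted array: [17, 18, 23, 24, 26, 28, 29, 46]

The merge sort proceeds by recursively splitting the array and merging sorted halves.
After all merges, the sorted array is [17, 18, 23, 24, 26, 28, 29, 46].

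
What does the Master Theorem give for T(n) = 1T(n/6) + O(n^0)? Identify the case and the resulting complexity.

Master Theorem for T(n) = 1T(n/6) + O(n^0):

a = 1, b = 6, c = 0
log_b(a) = log_6(1) = 0.0000

Case 2: c = 0 = log_6(1) = 0.0000
T(n) = O(n^0 log n) = O(log n)

For T(n) = 1T(n/6) + O(n^0): log_6(1) = 0.0000. This is Case 2 of the Master Theorem (c = log_b(a), equal work at all levels), giving O(log n).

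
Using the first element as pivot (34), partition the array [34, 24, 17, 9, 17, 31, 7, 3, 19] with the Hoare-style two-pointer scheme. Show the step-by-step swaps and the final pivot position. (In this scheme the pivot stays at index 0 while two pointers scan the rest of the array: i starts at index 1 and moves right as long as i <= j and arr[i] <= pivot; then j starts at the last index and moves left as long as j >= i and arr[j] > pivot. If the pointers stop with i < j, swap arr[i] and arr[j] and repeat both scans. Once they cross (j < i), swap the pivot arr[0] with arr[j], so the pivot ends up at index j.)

Hoare-style two-pointer partition with pivot = 34:

Initial array: [34, 24, 17, 9, 17, 31, 7, 3, 19]

Pointers start at i = 1, j = 8.
i ends at 9, j ends at 8: the pointers have crossed (j < i), so scanning stops.

Swap pivot arr[0] with arr[8] to place pivot at position 8: [19, 24, 17, 9, 17, 31, 7, 3, 34]
Pivot position: 8

After partitioning with pivot 34, the array becomes [19, 24, 17, 9, 17, 31, 7, 3, 34]. The pivot is placed at index 8. All elements to the left of the pivot are <= 34, and all elements to the right are > 34.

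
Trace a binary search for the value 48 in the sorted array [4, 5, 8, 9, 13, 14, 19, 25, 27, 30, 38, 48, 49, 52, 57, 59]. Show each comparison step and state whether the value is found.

Binary search for 48 in [4, 5, 8, 9, 13, 14, 19, 25, 27, 30, 38, 48, 49, 52, 57, 59]:

lo=0, hi=15, mid=7, arr[mid]=25 -> 25 < 48, search right half
lo=8, hi=15, mid=11, arr[mid]=48 -> Found target at index 11!

Binary search finds 48 at index 11 after 2 comparisons. The search repeatedly halves the search space by comparing with the middle element.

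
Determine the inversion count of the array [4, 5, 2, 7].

Finding inversions in [4, 5, 2, 7]:

(0, 2): arr[0]=4 > arr[2]=2
(1, 2): arr[1]=5 > arr[2]=2

Total inversions: 2

The array has 2 inversion(s): (0,2), (1,2). Each pair (i,j) satisfies i < j and arr[i] > arr[j].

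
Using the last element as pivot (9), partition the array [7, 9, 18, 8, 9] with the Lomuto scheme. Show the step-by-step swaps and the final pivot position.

Lomuto partition with pivot = 9:

Initial array: [7, 9, 18, 8, 9]

arr[0]=7 <= 9: swap with position 0, array becomes [7, 9, 18, 8, 9]
arr[1]=9 <= 9: swap with position 1, array becomes [7, 9, 18, 8, 9]
arr[2]=18 > 9: no swap
arr[3]=8 <= 9: swap with position 2, array becomes [7, 9, 8, 18, 9]

Place pivot at position 3: [7, 9, 8, 9, 18]
Pivot position: 3

After partitioning with pivot 9, the array becomes [7, 9, 8, 9, 18]. The pivot is placed at index 3. All elements to the left of the pivot are <= 9, and all elements to the right are > 9.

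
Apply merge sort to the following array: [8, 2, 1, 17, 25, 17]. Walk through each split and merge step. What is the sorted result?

Merge sort trace:

Split: [8, 2, 1, 17, 25, 17] -> [8, 2, 1] and [17, 25, 17]
  Split: [8, 2, 1] -> [8] and [2, 1]
    Split: [2, 1] -> [2] and [1]
    Merge: [2] + [1] -> [1, 2]
  Merge: [8] + [1, 2] -> [1, 2, 8]
  Split: [17, 25, 17] -> [17] and [25, 17]
    Split: [25, 17] -> [25] and [17]
    Merge: [25] + [17] -> [17, 25]
  Merge: [17] + [17, 25] -> [17, 17, 25]
Merge: [1, 2, 8] + [17, 17, 25] -> [1, 2, 8, 17, 17, 25]

Final sorted array: [1, 2, 8, 17, 17, 25]

The merge sort proceeds by recursively splitting the array and merging sorted halves.
After all merges, the sorted array is [1, 2, 8, 17, 17, 25].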